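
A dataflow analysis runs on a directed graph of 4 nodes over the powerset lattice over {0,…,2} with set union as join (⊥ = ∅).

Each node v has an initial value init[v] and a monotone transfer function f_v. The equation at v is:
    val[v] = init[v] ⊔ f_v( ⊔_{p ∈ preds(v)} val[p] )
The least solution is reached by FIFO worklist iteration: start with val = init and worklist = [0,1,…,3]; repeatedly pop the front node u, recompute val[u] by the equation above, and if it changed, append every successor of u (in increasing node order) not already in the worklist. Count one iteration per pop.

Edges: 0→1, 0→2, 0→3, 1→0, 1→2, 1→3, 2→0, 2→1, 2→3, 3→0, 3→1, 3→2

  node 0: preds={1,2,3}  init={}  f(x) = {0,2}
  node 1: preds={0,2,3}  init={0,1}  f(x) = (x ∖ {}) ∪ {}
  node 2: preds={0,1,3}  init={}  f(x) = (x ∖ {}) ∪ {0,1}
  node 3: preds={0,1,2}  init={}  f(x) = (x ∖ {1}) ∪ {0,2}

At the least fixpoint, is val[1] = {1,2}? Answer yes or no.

Trace (7 dequeues):
  [1] u=0 | in {0,1} | out {0,2} | prev {} | push {}
  [2] u=1 | in {0,2} | out {0,1,2} | prev {0,1} | push {0}
  [3] u=2 | in {0,1,2} | out {0,1,2} | prev {} | push {1}
  [4] u=3 | in {0,1,2} | out {0,2} | prev {} | push {2}
  [5] u=0 | in {0,1,2} | out {0,2} | ==
  [6] u=1 | in {0,1,2} | out {0,1,2} | ==
  [7] u=2 | in {0,1,2} | out {0,1,2} | ==

Converged values:
  [0] {0,2}
  [1] {0,1,2}
  [2] {0,1,2}
  [3] {0,2}

no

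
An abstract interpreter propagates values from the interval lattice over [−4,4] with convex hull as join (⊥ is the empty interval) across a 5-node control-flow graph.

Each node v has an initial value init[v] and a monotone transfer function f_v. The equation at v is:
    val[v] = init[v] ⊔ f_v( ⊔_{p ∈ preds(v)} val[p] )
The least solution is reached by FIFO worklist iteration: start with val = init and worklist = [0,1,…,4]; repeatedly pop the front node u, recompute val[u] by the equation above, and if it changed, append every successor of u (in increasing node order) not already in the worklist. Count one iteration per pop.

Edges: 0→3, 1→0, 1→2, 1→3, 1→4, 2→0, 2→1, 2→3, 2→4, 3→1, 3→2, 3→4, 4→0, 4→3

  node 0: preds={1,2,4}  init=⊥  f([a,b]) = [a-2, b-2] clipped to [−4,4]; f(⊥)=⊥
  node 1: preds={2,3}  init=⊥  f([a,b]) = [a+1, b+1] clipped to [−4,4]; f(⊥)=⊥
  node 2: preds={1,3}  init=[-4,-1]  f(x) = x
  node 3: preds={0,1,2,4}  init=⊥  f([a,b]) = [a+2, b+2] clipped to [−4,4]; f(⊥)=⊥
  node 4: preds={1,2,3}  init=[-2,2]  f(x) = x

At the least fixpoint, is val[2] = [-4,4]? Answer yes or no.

yes

Iteration log — 12 steps:
  step 1. node 0  ⊔preds=[-4,2]  new=[-4,0]  old=⊥  +wl: 
  step 2. node 1  ⊔preds=[-4,-1]  new=[-3,0]  old=⊥  +wl: 0
  step 3. node 2  ⊔preds=[-3,0]  new=[-4,0]  old=[-4,-1]  +wl: 1
  step 4. node 3  ⊔preds=[-4,2]  new=[-2,4]  old=⊥  +wl: 2
  step 5. node 4  ⊔preds=[-4,4]  new=[-4,4]  old=[-2,2]  +wl: 3
  step 6. node 0  ⊔preds=[-4,4]  new=[-4,2]  old=[-4,0]  +wl: 
  step 7. node 1  ⊔preds=[-4,4]  new=[-3,4]  old=[-3,0]  +wl: 0,4
  step 8. node 2  ⊔preds=[-3,4]  new=[-4,4]  old=[-4,0]  +wl: 1
  step 9. node 3  ⊔preds=[-4,4]  new=[-2,4]  stable
  step 10. node 0  ⊔preds=[-4,4]  new=[-4,2]  stable
  step 11. node 4  ⊔preds=[-4,4]  new=[-4,4]  stable
  step 12. node 1  ⊔preds=[-4,4]  new=[-3,4]  stable

Least fixpoint reached:
  node 0: [-4,2]
  node 1: [-3,4]
  node 2: [-4,4]
  node 3: [-2,4]
  node 4: [-4,4]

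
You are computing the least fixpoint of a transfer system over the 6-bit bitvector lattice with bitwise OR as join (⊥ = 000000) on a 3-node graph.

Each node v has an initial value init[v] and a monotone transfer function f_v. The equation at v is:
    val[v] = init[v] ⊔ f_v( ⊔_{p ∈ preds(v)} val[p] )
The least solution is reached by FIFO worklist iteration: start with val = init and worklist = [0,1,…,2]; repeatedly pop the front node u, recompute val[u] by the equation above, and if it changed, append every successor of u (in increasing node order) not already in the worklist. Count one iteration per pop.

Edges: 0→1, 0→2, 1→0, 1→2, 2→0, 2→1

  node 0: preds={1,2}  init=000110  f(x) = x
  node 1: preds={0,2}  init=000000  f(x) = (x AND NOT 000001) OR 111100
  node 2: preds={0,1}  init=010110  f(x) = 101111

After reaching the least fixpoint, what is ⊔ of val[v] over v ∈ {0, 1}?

111111

Worklist (6 pops):
  #1 pop 0: in=010110 → 010110 (was 000110); enqueue []
  #2 pop 1: in=010110 → 111110 (was 000000); enqueue [0]
  #3 pop 2: in=111110 → 111111 (was 010110); enqueue [1]
  #4 pop 0: in=111111 → 111111 (was 010110); enqueue [2]
  #5 pop 1: in=111111 → 111110 (no change)
  #6 pop 2: in=111111 → 111111 (no change)

Fixpoint:
  val[0] = 111111
  val[1] = 111110
  val[2] = 111111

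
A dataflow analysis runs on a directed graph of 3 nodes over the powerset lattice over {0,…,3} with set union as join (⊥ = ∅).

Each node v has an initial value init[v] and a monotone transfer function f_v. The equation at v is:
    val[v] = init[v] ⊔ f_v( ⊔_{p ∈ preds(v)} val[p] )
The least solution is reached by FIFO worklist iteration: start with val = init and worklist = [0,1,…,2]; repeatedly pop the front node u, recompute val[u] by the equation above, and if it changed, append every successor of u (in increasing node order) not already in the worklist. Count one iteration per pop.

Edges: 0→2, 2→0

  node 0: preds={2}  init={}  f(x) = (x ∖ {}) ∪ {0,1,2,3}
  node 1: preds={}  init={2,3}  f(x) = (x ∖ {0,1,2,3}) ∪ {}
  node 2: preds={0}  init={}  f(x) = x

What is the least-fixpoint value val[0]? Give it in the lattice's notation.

Iteration log — 4 steps:
  step 1. node 0  ⊔preds={}  new={0,1,2,3}  old={}  +wl: 
  step 2. node 1  ⊔preds={}  new={2,3}  stable
  step 3. node 2  ⊔preds={0,1,2,3}  new={0,1,2,3}  old={}  +wl: 0
  step 4. node 0  ⊔preds={0,1,2,3}  new={0,1,2,3}  stable

Least fixpoint reached:
  node 0: {0,1,2,3}
  node 1: {2,3}
  node 2: {0,1,2,3}

{0,1,2,3}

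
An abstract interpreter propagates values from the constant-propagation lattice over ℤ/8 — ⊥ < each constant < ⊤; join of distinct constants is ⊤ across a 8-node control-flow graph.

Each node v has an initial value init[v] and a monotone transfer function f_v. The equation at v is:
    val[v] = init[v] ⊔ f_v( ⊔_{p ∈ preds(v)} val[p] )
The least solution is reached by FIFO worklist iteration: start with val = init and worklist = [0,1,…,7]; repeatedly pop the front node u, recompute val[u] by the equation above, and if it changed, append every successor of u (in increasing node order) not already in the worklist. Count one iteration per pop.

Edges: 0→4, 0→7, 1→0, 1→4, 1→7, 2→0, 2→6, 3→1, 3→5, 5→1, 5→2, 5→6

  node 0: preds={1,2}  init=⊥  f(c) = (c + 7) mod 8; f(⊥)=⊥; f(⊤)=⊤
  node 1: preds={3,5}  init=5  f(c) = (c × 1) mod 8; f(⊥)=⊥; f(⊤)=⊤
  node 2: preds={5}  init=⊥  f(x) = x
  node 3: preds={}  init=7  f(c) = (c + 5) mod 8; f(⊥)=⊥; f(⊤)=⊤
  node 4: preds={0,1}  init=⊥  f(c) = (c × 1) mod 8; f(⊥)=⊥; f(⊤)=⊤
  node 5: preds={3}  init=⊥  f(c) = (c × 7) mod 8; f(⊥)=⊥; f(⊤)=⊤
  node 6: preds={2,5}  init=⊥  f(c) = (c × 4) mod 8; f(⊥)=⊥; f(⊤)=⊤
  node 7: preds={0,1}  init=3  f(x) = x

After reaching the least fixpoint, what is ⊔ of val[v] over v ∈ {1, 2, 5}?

⊤

Trace (15 dequeues):
  [1] u=0 | in 5 | out 4 | prev ⊥ | push {}
  [2] u=1 | in 7 | out ⊤ | prev 5 | push {0}
  [3] u=2 | in ⊥ | out ⊥ | ==
  [4] u=3 | in ⊥ | out 7 | ==
  [5] u=4 | in ⊤ | out ⊤ | prev ⊥ | push {}
  [6] u=5 | in 7 | out 1 | prev ⊥ | push {1,2}
  [7] u=6 | in 1 | out 4 | prev ⊥ | push {}
  [8] u=7 | in ⊤ | out ⊤ | prev 3 | push {}
  [9] u=0 | in ⊤ | out ⊤ | prev 4 | push {4,7}
  [10] u=1 | in ⊤ | out ⊤ | ==
  [11] u=2 | in 1 | out 1 | prev ⊥ | push {0,6}
  [12] u=4 | in ⊤ | out ⊤ | ==
  [13] u=7 | in ⊤ | out ⊤ | ==
  [14] u=0 | in ⊤ | out ⊤ | ==
  [15] u=6 | in 1 | out 4 | ==

Converged values:
  [0] ⊤
  [1] ⊤
  [2] 1
  [3] 7
  [4] ⊤
  [5] 1
  [6] 4
  [7] ⊤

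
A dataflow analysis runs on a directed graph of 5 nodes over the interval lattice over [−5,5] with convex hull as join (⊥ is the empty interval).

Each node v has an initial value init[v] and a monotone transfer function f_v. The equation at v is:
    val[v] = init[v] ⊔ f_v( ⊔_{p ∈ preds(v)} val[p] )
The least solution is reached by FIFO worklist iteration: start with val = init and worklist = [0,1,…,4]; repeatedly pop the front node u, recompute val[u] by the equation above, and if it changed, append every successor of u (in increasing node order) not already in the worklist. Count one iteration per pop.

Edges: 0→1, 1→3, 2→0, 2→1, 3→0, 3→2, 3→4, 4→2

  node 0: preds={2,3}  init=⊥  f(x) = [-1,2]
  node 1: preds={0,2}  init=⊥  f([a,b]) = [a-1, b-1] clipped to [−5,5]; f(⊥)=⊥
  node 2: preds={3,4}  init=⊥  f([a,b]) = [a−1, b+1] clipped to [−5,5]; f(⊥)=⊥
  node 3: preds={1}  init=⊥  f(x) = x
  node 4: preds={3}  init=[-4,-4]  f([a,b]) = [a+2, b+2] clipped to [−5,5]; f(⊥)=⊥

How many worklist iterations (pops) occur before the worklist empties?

24

Iteration log — 24 steps:
  step 1. node 0  ⊔preds=⊥  new=[-1,2]  old=⊥  +wl: 
  step 2. node 1  ⊔preds=[-1,2]  new=[-2,1]  old=⊥  +wl: 
  step 3. node 2  ⊔preds=[-4,-4]  new=[-5,-3]  old=⊥  +wl: 0,1
  step 4. node 3  ⊔preds=[-2,1]  new=[-2,1]  old=⊥  +wl: 2
  step 5. node 4  ⊔preds=[-2,1]  new=[-4,3]  old=[-4,-4]  +wl: 
  step 6. node 0  ⊔preds=[-5,1]  new=[-1,2]  stable
  step 7. node 1  ⊔preds=[-5,2]  new=[-5,1]  old=[-2,1]  +wl: 3
  step 8. node 2  ⊔preds=[-4,3]  new=[-5,4]  old=[-5,-3]  +wl: 0,1
  step 9. node 3  ⊔preds=[-5,1]  new=[-5,1]  old=[-2,1]  +wl: 2,4
  step 10. node 0  ⊔preds=[-5,4]  new=[-1,2]  stable
  step 11. node 1  ⊔preds=[-5,4]  new=[-5,3]  old=[-5,1]  +wl: 3
  step 12. node 2  ⊔preds=[-5,3]  new=[-5,4]  stable
  step 13. node 4  ⊔preds=[-5,1]  new=[-4,3]  stable
  step 14. node 3  ⊔preds=[-5,3]  new=[-5,3]  old=[-5,1]  +wl: 0,2,4
  step 15. node 0  ⊔preds=[-5,4]  new=[-1,2]  stable
  step 16. node 2  ⊔preds=[-5,3]  new=[-5,4]  stable
  step 17. node 4  ⊔preds=[-5,3]  new=[-4,5]  old=[-4,3]  +wl: 2
  step 18. node 2  ⊔preds=[-5,5]  new=[-5,5]  old=[-5,4]  +wl: 0,1
  step 19. node 0  ⊔preds=[-5,5]  new=[-1,2]  stable
  step 20. node 1  ⊔preds=[-5,5]  new=[-5,4]  old=[-5,3]  +wl: 3
  step 21. node 3  ⊔preds=[-5,4]  new=[-5,4]  old=[-5,3]  +wl: 0,2,4
  step 22. node 0  ⊔preds=[-5,5]  new=[-1,2]  stable
  step 23. node 2  ⊔preds=[-5,5]  new=[-5,5]  stable
  step 24. node 4  ⊔preds=[-5,4]  new=[-4,5]  stable

Least fixpoint reached:
  node 0: [-1,2]
  node 1: [-5,4]
  node 2: [-5,5]
  node 3: [-5,4]
  node 4: [-4,5]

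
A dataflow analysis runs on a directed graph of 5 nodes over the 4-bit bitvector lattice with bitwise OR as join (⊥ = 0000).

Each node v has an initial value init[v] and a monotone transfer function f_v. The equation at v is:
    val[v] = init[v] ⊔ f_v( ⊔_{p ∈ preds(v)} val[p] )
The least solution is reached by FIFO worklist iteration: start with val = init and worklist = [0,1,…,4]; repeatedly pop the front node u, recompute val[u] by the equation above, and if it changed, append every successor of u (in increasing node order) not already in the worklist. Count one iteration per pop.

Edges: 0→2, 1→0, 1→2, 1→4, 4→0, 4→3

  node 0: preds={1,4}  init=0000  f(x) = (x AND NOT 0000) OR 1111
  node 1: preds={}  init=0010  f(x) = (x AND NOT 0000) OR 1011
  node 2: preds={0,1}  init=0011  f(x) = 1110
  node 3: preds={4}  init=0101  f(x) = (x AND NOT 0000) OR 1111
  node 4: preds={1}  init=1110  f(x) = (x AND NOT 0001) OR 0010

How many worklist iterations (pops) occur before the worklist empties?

Iteration log — 6 steps:
  step 1. node 0  ⊔preds=1110  new=1111  old=0000  +wl: 
  step 2. node 1  ⊔preds=0000  new=1011  old=0010  +wl: 0
  step 3. node 2  ⊔preds=1111  new=1111  old=0011  +wl: 
  step 4. node 3  ⊔preds=1110  new=1111  old=0101  +wl: 
  step 5. node 4  ⊔preds=1011  new=1110  stable
  step 6. node 0  ⊔preds=1111  new=1111  stable

Least fixpoint reached:
  node 0: 1111
  node 1: 1011
  node 2: 1111
  node 3: 1111
  node 4: 1110

6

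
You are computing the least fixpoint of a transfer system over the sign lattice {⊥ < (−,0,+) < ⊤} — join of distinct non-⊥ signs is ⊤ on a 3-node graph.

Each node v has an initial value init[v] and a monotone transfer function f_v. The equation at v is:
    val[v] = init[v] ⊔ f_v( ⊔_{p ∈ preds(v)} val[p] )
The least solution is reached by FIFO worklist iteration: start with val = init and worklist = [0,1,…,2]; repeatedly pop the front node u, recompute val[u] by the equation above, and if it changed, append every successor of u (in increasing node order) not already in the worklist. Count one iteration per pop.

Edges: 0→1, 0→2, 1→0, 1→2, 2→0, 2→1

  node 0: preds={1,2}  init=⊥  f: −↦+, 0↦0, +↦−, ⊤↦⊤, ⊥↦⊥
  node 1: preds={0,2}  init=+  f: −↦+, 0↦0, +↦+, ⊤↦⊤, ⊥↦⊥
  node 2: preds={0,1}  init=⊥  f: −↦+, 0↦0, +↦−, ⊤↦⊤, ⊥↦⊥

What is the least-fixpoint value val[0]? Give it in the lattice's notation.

⊤

Iteration log — 7 steps:
  step 1. node 0  ⊔preds=+  new=−  old=⊥  +wl: 
  step 2. node 1  ⊔preds=−  new=+  stable
  step 3. node 2  ⊔preds=⊤  new=⊤  old=⊥  +wl: 0,1
  step 4. node 0  ⊔preds=⊤  new=⊤  old=−  +wl: 2
  step 5. node 1  ⊔preds=⊤  new=⊤  old=+  +wl: 0
  step 6. node 2  ⊔preds=⊤  new=⊤  stable
  step 7. node 0  ⊔preds=⊤  new=⊤  stable

Least fixpoint reached:
  node 0: ⊤
  node 1: ⊤
  node 2: ⊤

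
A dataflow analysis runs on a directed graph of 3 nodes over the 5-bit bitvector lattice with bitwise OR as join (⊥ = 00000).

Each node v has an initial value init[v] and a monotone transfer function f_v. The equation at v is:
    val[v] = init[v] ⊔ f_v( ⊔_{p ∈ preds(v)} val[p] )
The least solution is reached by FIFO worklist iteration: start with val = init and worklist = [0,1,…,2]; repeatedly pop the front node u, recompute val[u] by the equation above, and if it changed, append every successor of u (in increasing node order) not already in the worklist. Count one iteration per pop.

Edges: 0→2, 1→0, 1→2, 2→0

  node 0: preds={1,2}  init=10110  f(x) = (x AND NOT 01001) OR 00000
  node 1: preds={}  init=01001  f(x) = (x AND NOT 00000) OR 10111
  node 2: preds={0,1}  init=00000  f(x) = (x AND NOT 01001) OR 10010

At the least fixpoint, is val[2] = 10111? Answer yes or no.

no

Trace (4 dequeues):
  [1] u=0 | in 01001 | out 10110 | ==
  [2] u=1 | in 00000 | out 11111 | prev 01001 | push {0}
  [3] u=2 | in 11111 | out 10110 | prev 00000 | push {}
  [4] u=0 | in 11111 | out 10110 | ==

Converged values:
  [0] 10110
  [1] 11111
  [2] 10110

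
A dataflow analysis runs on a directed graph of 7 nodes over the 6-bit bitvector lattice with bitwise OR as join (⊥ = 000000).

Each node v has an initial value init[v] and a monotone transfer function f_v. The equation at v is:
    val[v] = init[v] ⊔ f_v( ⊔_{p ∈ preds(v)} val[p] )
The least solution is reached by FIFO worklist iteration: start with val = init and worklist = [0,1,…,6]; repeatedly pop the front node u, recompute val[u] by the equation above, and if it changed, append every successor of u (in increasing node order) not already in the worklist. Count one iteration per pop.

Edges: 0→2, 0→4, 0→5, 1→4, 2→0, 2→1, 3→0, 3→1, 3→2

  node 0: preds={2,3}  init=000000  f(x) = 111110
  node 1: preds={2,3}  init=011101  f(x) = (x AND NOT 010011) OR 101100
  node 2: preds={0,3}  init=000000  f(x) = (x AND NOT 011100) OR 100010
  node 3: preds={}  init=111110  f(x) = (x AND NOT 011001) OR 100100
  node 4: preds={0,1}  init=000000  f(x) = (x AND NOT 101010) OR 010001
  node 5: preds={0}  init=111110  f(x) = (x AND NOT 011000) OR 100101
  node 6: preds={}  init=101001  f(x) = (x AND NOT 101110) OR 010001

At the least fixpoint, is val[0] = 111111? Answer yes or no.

Iteration log — 9 steps:
  step 1. node 0  ⊔preds=111110  new=111110  old=000000  +wl: 
  step 2. node 1  ⊔preds=111110  new=111101  old=011101  +wl: 
  step 3. node 2  ⊔preds=111110  new=100010  old=000000  +wl: 0,1
  step 4. node 3  ⊔preds=000000  new=111110  stable
  step 5. node 4  ⊔preds=111111  new=010101  old=000000  +wl: 
  step 6. node 5  ⊔preds=111110  new=111111  old=111110  +wl: 
  step 7. node 6  ⊔preds=000000  new=111001  old=101001  +wl: 
  step 8. node 0  ⊔preds=111110  new=111110  stable
  step 9. node 1  ⊔preds=111110  new=111101  stable

Least fixpoint reached:
  node 0: 111110
  node 1: 111101
  node 2: 100010
  node 3: 111110
  node 4: 010101
  node 5: 111111
  node 6: 111001

no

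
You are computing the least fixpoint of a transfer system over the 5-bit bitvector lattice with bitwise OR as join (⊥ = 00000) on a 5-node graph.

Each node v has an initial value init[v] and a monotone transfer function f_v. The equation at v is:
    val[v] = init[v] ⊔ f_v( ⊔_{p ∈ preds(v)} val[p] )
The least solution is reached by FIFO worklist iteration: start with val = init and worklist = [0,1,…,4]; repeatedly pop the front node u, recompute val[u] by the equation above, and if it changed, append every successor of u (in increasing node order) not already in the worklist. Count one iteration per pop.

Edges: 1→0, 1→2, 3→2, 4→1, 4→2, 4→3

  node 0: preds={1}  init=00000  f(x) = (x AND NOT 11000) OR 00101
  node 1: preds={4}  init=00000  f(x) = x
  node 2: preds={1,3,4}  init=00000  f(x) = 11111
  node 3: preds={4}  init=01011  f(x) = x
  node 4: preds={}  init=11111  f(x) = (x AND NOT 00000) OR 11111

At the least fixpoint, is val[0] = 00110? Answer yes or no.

no

Iteration log — 7 steps:
  step 1. node 0  ⊔preds=00000  new=00101  old=00000  +wl: 
  step 2. node 1  ⊔preds=11111  new=11111  old=00000  +wl: 0
  step 3. node 2  ⊔preds=11111  new=11111  old=00000  +wl: 
  step 4. node 3  ⊔preds=11111  new=11111  old=01011  +wl: 2
  step 5. node 4  ⊔preds=00000  new=11111  stable
  step 6. node 0  ⊔preds=11111  new=00111  old=00101  +wl: 
  step 7. node 2  ⊔preds=11111  new=11111  stable

Least fixpoint reached:
  node 0: 00111
  node 1: 11111
  node 2: 11111
  node 3: 11111
  node 4: 11111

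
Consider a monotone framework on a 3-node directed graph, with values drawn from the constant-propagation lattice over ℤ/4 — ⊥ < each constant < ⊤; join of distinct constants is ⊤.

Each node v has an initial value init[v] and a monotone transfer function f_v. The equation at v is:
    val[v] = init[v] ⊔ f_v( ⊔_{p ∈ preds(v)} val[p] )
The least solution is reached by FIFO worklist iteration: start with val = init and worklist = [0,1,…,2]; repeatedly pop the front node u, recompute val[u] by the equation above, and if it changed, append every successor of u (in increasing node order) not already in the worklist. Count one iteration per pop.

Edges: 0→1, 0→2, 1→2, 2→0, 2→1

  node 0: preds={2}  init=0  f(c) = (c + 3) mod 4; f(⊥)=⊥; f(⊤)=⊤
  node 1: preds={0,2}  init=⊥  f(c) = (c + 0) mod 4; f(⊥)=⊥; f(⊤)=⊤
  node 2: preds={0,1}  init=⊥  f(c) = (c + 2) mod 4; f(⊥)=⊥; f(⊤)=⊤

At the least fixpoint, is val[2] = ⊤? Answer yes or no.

Iteration log — 8 steps:
  step 1. node 0  ⊔preds=⊥  new=0  stable
  step 2. node 1  ⊔preds=0  new=0  old=⊥  +wl: 
  step 3. node 2  ⊔preds=0  new=2  old=⊥  +wl: 0,1
  step 4. node 0  ⊔preds=2  new=⊤  old=0  +wl: 2
  step 5. node 1  ⊔preds=⊤  new=⊤  old=0  +wl: 
  step 6. node 2  ⊔preds=⊤  new=⊤  old=2  +wl: 0,1
  step 7. node 0  ⊔preds=⊤  new=⊤  stable
  step 8. node 1  ⊔preds=⊤  new=⊤  stable

Least fixpoint reached:
  node 0: ⊤
  node 1: ⊤
  node 2: ⊤

yes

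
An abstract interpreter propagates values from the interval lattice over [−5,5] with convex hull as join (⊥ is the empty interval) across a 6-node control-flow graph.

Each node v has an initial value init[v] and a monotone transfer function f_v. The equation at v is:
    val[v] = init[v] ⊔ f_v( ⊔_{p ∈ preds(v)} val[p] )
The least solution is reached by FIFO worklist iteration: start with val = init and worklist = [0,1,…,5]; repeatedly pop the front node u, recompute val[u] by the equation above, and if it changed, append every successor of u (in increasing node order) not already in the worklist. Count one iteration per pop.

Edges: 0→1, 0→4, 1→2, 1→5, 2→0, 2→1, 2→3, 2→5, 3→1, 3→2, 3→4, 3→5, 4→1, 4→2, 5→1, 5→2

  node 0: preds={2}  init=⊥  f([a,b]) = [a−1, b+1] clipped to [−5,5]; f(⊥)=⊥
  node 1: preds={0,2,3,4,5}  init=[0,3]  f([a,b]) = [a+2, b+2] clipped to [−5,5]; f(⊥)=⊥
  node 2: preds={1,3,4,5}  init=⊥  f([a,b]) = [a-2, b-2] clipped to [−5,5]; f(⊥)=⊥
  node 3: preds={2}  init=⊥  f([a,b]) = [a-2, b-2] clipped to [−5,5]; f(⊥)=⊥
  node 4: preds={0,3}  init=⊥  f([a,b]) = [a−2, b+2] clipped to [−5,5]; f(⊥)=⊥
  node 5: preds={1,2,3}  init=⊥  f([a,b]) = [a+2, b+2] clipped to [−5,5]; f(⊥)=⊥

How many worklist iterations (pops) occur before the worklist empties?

Iteration log — 19 steps:
  step 1. node 0  ⊔preds=⊥  new=⊥  stable
  step 2. node 1  ⊔preds=⊥  new=[0,3]  stable
  step 3. node 2  ⊔preds=[0,3]  new=[-2,1]  old=⊥  +wl: 0,1
  step 4. node 3  ⊔preds=[-2,1]  new=[-4,-1]  old=⊥  +wl: 2
  step 5. node 4  ⊔preds=[-4,-1]  new=[-5,1]  old=⊥  +wl: 
  step 6. node 5  ⊔preds=[-4,3]  new=[-2,5]  old=⊥  +wl: 
  step 7. node 0  ⊔preds=[-2,1]  new=[-3,2]  old=⊥  +wl: 4
  step 8. node 1  ⊔preds=[-5,5]  new=[-3,5]  old=[0,3]  +wl: 5
  step 9. node 2  ⊔preds=[-5,5]  new=[-5,3]  old=[-2,1]  +wl: 0,1,3
  step 10. node 4  ⊔preds=[-4,2]  new=[-5,4]  old=[-5,1]  +wl: 2
  step 11. node 5  ⊔preds=[-5,5]  new=[-3,5]  old=[-2,5]  +wl: 
  step 12. node 0  ⊔preds=[-5,3]  new=[-5,4]  old=[-3,2]  +wl: 4
  step 13. node 1  ⊔preds=[-5,5]  new=[-3,5]  stable
  step 14. node 3  ⊔preds=[-5,3]  new=[-5,1]  old=[-4,-1]  +wl: 1,5
  step 15. node 2  ⊔preds=[-5,5]  new=[-5,3]  stable
  step 16. node 4  ⊔preds=[-5,4]  new=[-5,5]  old=[-5,4]  +wl: 2
  step 17. node 1  ⊔preds=[-5,5]  new=[-3,5]  stable
  step 18. node 5  ⊔preds=[-5,5]  new=[-3,5]  stable
  step 19. node 2  ⊔preds=[-5,5]  new=[-5,3]  stable

Least fixpoint reached:
  node 0: [-5,4]
  node 1: [-3,5]
  node 2: [-5,3]
  node 3: [-5,1]
  node 4: [-5,5]
  node 5: [-3,5]

19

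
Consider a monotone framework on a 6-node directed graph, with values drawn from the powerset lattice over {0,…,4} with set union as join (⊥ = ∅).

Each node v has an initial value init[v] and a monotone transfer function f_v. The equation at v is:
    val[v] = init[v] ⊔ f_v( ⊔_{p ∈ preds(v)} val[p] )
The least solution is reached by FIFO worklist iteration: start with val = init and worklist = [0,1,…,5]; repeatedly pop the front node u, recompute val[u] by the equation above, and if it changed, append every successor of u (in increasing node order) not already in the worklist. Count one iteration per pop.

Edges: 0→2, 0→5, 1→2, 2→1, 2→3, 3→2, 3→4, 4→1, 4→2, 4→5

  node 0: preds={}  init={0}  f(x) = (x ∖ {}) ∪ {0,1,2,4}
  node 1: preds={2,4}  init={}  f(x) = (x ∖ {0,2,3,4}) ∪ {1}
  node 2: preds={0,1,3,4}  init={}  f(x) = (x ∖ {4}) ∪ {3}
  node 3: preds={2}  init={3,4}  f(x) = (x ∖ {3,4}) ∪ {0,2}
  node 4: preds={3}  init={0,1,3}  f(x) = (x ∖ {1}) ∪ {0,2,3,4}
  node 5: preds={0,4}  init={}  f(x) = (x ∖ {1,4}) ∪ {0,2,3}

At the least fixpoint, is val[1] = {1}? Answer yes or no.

yes

Trace (8 dequeues):
  [1] u=0 | in {} | out {0,1,2,4} | prev {0} | push {}
  [2] u=1 | in {0,1,3} | out {1} | prev {} | push {}
  [3] u=2 | in {0,1,2,3,4} | out {0,1,2,3} | prev {} | push {1}
  [4] u=3 | in {0,1,2,3} | out {0,1,2,3,4} | prev {3,4} | push {2}
  [5] u=4 | in {0,1,2,3,4} | out {0,1,2,3,4} | prev {0,1,3} | push {}
  [6] u=5 | in {0,1,2,3,4} | out {0,2,3} | prev {} | push {}
  [7] u=1 | in {0,1,2,3,4} | out {1} | ==
  [8] u=2 | in {0,1,2,3,4} | out {0,1,2,3} | ==

Converged values:
  [0] {0,1,2,4}
  [1] {1}
  [2] {0,1,2,3}
  [3] {0,1,2,3,4}
  [4] {0,1,2,3,4}
  [5] {0,2,3}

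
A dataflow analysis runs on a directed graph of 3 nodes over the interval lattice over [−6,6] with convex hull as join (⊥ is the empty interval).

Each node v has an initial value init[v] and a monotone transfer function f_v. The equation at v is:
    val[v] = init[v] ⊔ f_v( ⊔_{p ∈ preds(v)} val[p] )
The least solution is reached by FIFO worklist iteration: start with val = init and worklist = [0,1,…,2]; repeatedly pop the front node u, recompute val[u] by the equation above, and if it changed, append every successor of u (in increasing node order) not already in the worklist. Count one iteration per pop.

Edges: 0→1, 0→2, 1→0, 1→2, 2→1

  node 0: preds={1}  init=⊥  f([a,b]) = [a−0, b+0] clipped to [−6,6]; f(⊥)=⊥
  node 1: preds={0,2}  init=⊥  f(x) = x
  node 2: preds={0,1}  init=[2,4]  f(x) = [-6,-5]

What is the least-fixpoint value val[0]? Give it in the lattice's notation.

[-6,4]

Trace (9 dequeues):
  [1] u=0 | in ⊥ | out ⊥ | ==
  [2] u=1 | in [2,4] | out [2,4] | prev ⊥ | push {0}
  [3] u=2 | in [2,4] | out [-6,4] | prev [2,4] | push {1}
  [4] u=0 | in [2,4] | out [2,4] | prev ⊥ | push {2}
  [5] u=1 | in [-6,4] | out [-6,4] | prev [2,4] | push {0}
  [6] u=2 | in [-6,4] | out [-6,4] | ==
  [7] u=0 | in [-6,4] | out [-6,4] | prev [2,4] | push {1,2}
  [8] u=1 | in [-6,4] | out [-6,4] | ==
  [9] u=2 | in [-6,4] | out [-6,4] | ==

Converged values:
  [0] [-6,4]
  [1] [-6,4]
  [2] [-6,4]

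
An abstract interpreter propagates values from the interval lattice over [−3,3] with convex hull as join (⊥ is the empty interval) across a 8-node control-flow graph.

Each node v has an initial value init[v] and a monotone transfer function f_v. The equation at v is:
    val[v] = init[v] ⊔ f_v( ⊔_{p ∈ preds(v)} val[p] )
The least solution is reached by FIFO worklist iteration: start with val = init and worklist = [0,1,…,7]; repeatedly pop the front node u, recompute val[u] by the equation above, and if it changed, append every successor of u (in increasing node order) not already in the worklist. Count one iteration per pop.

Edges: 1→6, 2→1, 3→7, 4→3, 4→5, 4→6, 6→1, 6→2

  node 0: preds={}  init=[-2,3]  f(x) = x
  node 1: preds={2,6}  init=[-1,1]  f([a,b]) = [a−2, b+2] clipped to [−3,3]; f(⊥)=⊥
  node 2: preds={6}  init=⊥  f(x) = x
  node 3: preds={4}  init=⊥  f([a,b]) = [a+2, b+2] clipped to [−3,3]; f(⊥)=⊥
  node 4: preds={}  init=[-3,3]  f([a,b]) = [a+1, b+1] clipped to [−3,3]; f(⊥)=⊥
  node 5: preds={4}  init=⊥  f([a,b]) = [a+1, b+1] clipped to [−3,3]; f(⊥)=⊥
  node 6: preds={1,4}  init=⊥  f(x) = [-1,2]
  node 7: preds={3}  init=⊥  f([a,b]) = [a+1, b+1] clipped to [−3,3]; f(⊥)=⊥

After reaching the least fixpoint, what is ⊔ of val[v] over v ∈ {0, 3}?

Trace (12 dequeues):
  [1] u=0 | in ⊥ | out [-2,3] | ==
  [2] u=1 | in ⊥ | out [-1,1] | ==
  [3] u=2 | in ⊥ | out ⊥ | ==
  [4] u=3 | in [-3,3] | out [-1,3] | prev ⊥ | push {}
  [5] u=4 | in ⊥ | out [-3,3] | ==
  [6] u=5 | in [-3,3] | out [-2,3] | prev ⊥ | push {}
  [7] u=6 | in [-3,3] | out [-1,2] | prev ⊥ | push {1,2}
  [8] u=7 | in [-1,3] | out [0,3] | prev ⊥ | push {}
  [9] u=1 | in [-1,2] | out [-3,3] | prev [-1,1] | push {6}
  [10] u=2 | in [-1,2] | out [-1,2] | prev ⊥ | push {1}
  [11] u=6 | in [-3,3] | out [-1,2] | ==
  [12] u=1 | in [-1,2] | out [-3,3] | ==

Converged values:
  [0] [-2,3]
  [1] [-3,3]
  [2] [-1,2]
  [3] [-1,3]
  [4] [-3,3]
  [5] [-2,3]
  [6] [-1,2]
  [7] [0,3]

[-2,3]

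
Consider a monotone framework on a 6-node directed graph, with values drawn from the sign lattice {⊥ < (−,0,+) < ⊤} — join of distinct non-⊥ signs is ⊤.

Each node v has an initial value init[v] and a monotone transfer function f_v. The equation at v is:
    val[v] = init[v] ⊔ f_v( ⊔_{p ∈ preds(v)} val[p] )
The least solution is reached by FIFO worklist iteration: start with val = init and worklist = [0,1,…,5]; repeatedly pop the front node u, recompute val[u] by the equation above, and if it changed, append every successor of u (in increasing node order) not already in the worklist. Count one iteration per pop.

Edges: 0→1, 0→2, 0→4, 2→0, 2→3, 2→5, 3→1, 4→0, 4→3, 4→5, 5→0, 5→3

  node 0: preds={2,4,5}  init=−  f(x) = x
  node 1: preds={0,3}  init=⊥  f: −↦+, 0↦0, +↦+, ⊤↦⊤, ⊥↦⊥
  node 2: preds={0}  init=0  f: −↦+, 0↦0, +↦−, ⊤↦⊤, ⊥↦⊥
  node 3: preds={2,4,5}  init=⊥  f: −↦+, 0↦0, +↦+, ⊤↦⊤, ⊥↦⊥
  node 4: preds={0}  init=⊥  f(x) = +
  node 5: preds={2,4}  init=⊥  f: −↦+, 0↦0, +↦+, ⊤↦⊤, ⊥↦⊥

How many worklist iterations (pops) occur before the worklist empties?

9

Iteration log — 9 steps:
  step 1. node 0  ⊔preds=0  new=⊤  old=−  +wl: 
  step 2. node 1  ⊔preds=⊤  new=⊤  old=⊥  +wl: 
  step 3. node 2  ⊔preds=⊤  new=⊤  old=0  +wl: 0
  step 4. node 3  ⊔preds=⊤  new=⊤  old=⊥  +wl: 1
  step 5. node 4  ⊔preds=⊤  new=+  old=⊥  +wl: 3
  step 6. node 5  ⊔preds=⊤  new=⊤  old=⊥  +wl: 
  step 7. node 0  ⊔preds=⊤  new=⊤  stable
  step 8. node 1  ⊔preds=⊤  new=⊤  stable
  step 9. node 3  ⊔preds=⊤  new=⊤  stable

Least fixpoint reached:
  node 0: ⊤
  node 1: ⊤
  node 2: ⊤
  node 3: ⊤
  node 4: +
  node 5: ⊤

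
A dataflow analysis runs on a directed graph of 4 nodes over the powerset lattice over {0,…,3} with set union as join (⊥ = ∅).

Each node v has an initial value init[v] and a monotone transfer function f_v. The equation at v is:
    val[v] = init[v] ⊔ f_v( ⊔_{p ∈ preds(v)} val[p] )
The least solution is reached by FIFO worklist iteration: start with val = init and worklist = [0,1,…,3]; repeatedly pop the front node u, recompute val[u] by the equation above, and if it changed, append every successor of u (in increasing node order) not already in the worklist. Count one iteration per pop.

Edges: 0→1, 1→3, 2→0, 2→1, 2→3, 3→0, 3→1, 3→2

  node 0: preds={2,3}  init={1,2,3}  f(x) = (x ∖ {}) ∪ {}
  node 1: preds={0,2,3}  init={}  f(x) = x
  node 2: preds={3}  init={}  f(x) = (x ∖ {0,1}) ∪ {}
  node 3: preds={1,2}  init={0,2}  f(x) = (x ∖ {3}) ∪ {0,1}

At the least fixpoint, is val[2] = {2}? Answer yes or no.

Iteration log — 7 steps:
  step 1. node 0  ⊔preds={0,2}  new={0,1,2,3}  old={1,2,3}  +wl: 
  step 2. node 1  ⊔preds={0,1,2,3}  new={0,1,2,3}  old={}  +wl: 
  step 3. node 2  ⊔preds={0,2}  new={2}  old={}  +wl: 0,1
  step 4. node 3  ⊔preds={0,1,2,3}  new={0,1,2}  old={0,2}  +wl: 2
  step 5. node 0  ⊔preds={0,1,2}  new={0,1,2,3}  stable
  step 6. node 1  ⊔preds={0,1,2,3}  new={0,1,2,3}  stable
  step 7. node 2  ⊔preds={0,1,2}  new={2}  stable

Least fixpoint reached:
  node 0: {0,1,2,3}
  node 1: {0,1,2,3}
  node 2: {2}
  node 3: {0,1,2}

yes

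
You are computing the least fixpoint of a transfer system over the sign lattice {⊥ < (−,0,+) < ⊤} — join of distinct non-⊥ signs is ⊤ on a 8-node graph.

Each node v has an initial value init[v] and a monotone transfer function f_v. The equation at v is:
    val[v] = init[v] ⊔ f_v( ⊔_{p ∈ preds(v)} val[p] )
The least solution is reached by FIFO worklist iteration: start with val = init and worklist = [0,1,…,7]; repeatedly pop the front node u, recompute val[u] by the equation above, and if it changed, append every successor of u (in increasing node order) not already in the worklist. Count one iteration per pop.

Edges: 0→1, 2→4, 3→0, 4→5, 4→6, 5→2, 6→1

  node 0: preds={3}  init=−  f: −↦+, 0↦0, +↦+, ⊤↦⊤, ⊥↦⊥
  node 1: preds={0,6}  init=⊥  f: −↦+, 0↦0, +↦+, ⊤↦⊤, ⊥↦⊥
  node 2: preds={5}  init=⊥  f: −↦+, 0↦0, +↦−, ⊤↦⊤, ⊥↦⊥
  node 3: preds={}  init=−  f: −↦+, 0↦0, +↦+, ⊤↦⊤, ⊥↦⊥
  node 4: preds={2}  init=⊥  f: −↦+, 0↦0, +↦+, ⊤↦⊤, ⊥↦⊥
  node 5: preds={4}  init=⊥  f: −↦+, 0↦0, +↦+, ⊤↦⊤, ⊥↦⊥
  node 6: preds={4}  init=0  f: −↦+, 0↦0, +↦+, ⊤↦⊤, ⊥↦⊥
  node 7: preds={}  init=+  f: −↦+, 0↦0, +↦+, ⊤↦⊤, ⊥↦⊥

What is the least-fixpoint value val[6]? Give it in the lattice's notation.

0

Iteration log — 8 steps:
  step 1. node 0  ⊔preds=−  new=⊤  old=−  +wl: 
  step 2. node 1  ⊔preds=⊤  new=⊤  old=⊥  +wl: 
  step 3. node 2  ⊔preds=⊥  new=⊥  stable
  step 4. node 3  ⊔preds=⊥  new=−  stable
  step 5. node 4  ⊔preds=⊥  new=⊥  stable
  step 6. node 5  ⊔preds=⊥  new=⊥  stable
  step 7. node 6  ⊔preds=⊥  new=0  stable
  step 8. node 7  ⊔preds=⊥  new=+  stable

Least fixpoint reached:
  node 0: ⊤
  node 1: ⊤
  node 2: ⊥
  node 3: −
  node 4: ⊥
  node 5: ⊥
  node 6: 0
  node 7: +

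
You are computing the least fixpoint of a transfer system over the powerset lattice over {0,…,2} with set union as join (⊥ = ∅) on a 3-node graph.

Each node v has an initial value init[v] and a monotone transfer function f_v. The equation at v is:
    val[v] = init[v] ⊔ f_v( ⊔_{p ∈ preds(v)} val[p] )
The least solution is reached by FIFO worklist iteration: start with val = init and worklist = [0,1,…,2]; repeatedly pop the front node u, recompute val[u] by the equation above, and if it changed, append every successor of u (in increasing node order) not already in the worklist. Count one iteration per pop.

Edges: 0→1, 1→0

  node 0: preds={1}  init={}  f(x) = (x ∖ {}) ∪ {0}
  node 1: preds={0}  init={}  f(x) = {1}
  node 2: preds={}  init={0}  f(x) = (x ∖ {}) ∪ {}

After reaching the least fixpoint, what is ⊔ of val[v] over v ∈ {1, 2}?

{0,1}

Trace (5 dequeues):
  [1] u=0 | in {} | out {0} | prev {} | push {}
  [2] u=1 | in {0} | out {1} | prev {} | push {0}
  [3] u=2 | in {} | out {0} | ==
  [4] u=0 | in {1} | out {0,1} | prev {0} | push {1}
  [5] u=1 | in {0,1} | out {1} | ==

Converged values:
  [0] {0,1}
  [1] {1}
  [2] {0}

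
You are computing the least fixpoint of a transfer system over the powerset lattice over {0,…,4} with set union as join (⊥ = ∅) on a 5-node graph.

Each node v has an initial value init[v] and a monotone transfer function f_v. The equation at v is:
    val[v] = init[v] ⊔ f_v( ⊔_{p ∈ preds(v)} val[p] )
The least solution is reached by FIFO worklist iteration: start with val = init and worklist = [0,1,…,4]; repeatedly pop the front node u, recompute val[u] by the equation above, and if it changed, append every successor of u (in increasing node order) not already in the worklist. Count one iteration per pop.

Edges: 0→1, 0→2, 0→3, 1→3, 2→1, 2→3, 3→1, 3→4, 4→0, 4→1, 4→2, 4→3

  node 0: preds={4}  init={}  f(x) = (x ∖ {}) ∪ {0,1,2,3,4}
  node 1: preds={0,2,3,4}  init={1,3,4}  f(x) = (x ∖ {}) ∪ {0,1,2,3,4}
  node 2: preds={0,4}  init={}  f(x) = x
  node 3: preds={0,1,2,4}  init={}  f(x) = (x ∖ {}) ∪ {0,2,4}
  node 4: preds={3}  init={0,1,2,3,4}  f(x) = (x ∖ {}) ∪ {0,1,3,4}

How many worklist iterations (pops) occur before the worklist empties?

6

Worklist (6 pops):
  #1 pop 0: in={0,1,2,3,4} → {0,1,2,3,4} (was {}); enqueue []
  #2 pop 1: in={0,1,2,3,4} → {0,1,2,3,4} (was {1,3,4}); enqueue []
  #3 pop 2: in={0,1,2,3,4} → {0,1,2,3,4} (was {}); enqueue [1]
  #4 pop 3: in={0,1,2,3,4} → {0,1,2,3,4} (was {}); enqueue []
  #5 pop 4: in={0,1,2,3,4} → {0,1,2,3,4} (no change)
  #6 pop 1: in={0,1,2,3,4} → {0,1,2,3,4} (no change)

Fixpoint:
  val[0] = {0,1,2,3,4}
  val[1] = {0,1,2,3,4}
  val[2] = {0,1,2,3,4}
  val[3] = {0,1,2,3,4}
  val[4] = {0,1,2,3,4}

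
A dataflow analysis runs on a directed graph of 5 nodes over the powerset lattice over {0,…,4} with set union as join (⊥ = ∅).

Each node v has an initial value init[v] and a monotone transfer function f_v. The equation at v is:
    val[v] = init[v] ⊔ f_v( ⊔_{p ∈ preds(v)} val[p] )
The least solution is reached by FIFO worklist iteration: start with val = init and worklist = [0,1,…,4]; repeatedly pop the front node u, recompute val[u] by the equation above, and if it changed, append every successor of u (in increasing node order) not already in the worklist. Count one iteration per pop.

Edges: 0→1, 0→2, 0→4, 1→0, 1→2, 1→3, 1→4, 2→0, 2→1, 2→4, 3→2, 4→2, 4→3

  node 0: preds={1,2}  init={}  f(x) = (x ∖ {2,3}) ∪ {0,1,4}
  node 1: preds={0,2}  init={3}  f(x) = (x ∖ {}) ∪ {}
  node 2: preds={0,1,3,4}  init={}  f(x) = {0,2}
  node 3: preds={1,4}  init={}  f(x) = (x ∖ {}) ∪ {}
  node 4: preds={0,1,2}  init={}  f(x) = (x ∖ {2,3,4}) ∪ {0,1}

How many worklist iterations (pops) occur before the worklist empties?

Trace (12 dequeues):
  [1] u=0 | in {3} | out {0,1,4} | prev {} | push {}
  [2] u=1 | in {0,1,4} | out {0,1,3,4} | prev {3} | push {0}
  [3] u=2 | in {0,1,3,4} | out {0,2} | prev {} | push {1}
  [4] u=3 | in {0,1,3,4} | out {0,1,3,4} | prev {} | push {2}
  [5] u=4 | in {0,1,2,3,4} | out {0,1} | prev {} | push {3}
  [6] u=0 | in {0,1,2,3,4} | out {0,1,4} | ==
  [7] u=1 | in {0,1,2,4} | out {0,1,2,3,4} | prev {0,1,3,4} | push {0,4}
  [8] u=2 | in {0,1,2,3,4} | out {0,2} | ==
  [9] u=3 | in {0,1,2,3,4} | out {0,1,2,3,4} | prev {0,1,3,4} | push {2}
  [10] u=0 | in {0,1,2,3,4} | out {0,1,4} | ==
  [11] u=4 | in {0,1,2,3,4} | out {0,1} | ==
  [12] u=2 | in {0,1,2,3,4} | out {0,2} | ==

Converged values:
  [0] {0,1,4}
  [1] {0,1,2,3,4}
  [2] {0,2}
  [3] {0,1,2,3,4}
  [4] {0,1}

12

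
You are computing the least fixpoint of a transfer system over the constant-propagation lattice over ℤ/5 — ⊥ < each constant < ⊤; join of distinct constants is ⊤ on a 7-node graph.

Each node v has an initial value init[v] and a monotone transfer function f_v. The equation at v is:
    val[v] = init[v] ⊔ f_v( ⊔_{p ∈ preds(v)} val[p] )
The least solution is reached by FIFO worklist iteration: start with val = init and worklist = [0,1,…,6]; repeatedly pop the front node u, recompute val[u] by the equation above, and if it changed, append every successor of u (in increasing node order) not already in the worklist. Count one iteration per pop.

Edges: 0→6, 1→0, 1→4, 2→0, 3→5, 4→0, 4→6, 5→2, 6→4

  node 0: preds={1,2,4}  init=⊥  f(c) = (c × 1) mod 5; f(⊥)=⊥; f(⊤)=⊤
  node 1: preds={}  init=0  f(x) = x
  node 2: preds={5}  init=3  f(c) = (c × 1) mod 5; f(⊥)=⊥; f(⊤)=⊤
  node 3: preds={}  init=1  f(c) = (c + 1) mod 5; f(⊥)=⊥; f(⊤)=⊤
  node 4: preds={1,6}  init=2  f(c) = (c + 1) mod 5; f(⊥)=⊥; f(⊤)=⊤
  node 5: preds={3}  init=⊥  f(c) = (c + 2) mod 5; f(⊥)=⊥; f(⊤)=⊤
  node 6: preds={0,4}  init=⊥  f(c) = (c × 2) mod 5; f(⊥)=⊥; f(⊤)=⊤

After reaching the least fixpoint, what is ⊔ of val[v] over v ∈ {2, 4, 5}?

Worklist (10 pops):
  #1 pop 0: in=⊤ → ⊤ (was ⊥); enqueue []
  #2 pop 1: in=⊥ → 0 (no change)
  #3 pop 2: in=⊥ → 3 (no change)
  #4 pop 3: in=⊥ → 1 (no change)
  #5 pop 4: in=0 → ⊤ (was 2); enqueue [0]
  #6 pop 5: in=1 → 3 (was ⊥); enqueue [2]
  #7 pop 6: in=⊤ → ⊤ (was ⊥); enqueue [4]
  #8 pop 0: in=⊤ → ⊤ (no change)
  #9 pop 2: in=3 → 3 (no change)
  #10 pop 4: in=⊤ → ⊤ (no change)

Fixpoint:
  val[0] = ⊤
  val[1] = 0
  val[2] = 3
  val[3] = 1
  val[4] = ⊤
  val[5] = 3
  val[6] = ⊤

⊤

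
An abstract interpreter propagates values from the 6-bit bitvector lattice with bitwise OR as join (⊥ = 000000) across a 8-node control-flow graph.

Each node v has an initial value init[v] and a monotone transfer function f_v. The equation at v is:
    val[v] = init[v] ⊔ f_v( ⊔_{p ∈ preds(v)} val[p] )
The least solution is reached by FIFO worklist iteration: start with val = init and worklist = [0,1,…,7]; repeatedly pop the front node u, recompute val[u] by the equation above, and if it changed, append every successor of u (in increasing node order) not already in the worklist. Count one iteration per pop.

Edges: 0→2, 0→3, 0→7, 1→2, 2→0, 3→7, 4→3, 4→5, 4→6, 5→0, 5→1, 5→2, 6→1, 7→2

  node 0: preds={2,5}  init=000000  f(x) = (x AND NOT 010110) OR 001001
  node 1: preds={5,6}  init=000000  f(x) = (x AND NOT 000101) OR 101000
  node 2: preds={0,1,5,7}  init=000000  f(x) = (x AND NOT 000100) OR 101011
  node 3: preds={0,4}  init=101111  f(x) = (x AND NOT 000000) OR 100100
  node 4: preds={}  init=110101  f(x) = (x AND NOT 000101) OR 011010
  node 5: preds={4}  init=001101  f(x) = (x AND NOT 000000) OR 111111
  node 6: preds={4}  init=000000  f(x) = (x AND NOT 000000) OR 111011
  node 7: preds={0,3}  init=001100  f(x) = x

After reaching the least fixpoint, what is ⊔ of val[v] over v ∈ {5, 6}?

Worklist (14 pops):
  #1 pop 0: in=001101 → 001001 (was 000000); enqueue []
  #2 pop 1: in=001101 → 101000 (was 000000); enqueue []
  #3 pop 2: in=101101 → 101011 (was 000000); enqueue [0]
  #4 pop 3: in=111101 → 111111 (was 101111); enqueue []
  #5 pop 4: in=000000 → 111111 (was 110101); enqueue [3]
  #6 pop 5: in=111111 → 111111 (was 001101); enqueue [1,2]
  #7 pop 6: in=111111 → 111111 (was 000000); enqueue []
  #8 pop 7: in=111111 → 111111 (was 001100); enqueue []
  #9 pop 0: in=111111 → 101001 (was 001001); enqueue [7]
  #10 pop 3: in=111111 → 111111 (no change)
  #11 pop 1: in=111111 → 111010 (was 101000); enqueue []
  #12 pop 2: in=111111 → 111011 (was 101011); enqueue [0]
  #13 pop 7: in=111111 → 111111 (no change)
  #14 pop 0: in=111111 → 101001 (no change)

Fixpoint:
  val[0] = 101001
  val[1] = 111010
  val[2] = 111011
  val[3] = 111111
  val[4] = 111111
  val[5] = 111111
  val[6] = 111111
  val[7] = 111111

111111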